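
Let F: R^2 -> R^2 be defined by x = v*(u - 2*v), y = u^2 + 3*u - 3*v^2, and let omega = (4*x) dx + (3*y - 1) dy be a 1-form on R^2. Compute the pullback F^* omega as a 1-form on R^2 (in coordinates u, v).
F^* omega = (6*u^3 + 27*u^2 - 14*u*v^2 + 25*u - 8*v^3 - 27*v^2 - 3) du + (2*v*(-7*u^2 - 12*u*v - 27*u + 43*v^2 + 3)) dv

Using F^*(f dg) = (f ∘ F) d(g ∘ F), substitute each coordinate x_i by F_i(u, v) in f_i, and replace dx_i by d F_i = (∂F_i/∂u) du + (∂F_i/∂v) dv.
  For the x component: f_1(F) = 4*v*(u - 2*v); d F_1 = (v) du + (u - 4*v) dv
  For the y component: f_2(F) = 3*u^2 + 9*u - 9*v^2 - 1; d F_2 = (2*u + 3) du + (-6*v) dv
Combining and collecting du, dv coefficients:
  coeff of du: 6*u^3 + 27*u^2 - 14*u*v^2 + 25*u - 8*v^3 - 27*v^2 - 3
  coeff of dv: 2*v*(-7*u^2 - 12*u*v - 27*u + 43*v^2 + 3)
F^* omega = (6*u^3 + 27*u^2 - 14*u*v^2 + 25*u - 8*v^3 - 27*v^2 - 3) du + (2*v*(-7*u^2 - 12*u*v - 27*u + 43*v^2 + 3)) dv.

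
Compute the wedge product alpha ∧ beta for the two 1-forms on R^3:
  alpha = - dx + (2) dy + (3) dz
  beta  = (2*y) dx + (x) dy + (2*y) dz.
alpha ∧ beta = (-x - 4*y) dx ∧ dy + (-8*y) dx ∧ dz + (-3*x + 4*y) dy ∧ dz

Distribute the wedge, using dx_i ∧ dx_j = -dx_j ∧ dx_i and dx_i ∧ dx_i = 0. For each pair (i, j) with i < j, the coefficient of dx_i ∧ dx_j in alpha ∧ beta is (alpha_i * beta_j - alpha_j * beta_i). Collecting: alpha ∧ beta = (-x - 4*y) dx ∧ dy + (-8*y) dx ∧ dz + (-3*x + 4*y) dy ∧ dz.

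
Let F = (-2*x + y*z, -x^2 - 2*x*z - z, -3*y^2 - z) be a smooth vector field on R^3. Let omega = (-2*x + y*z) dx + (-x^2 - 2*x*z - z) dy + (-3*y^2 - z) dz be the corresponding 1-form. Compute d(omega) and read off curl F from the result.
d(omega) = (2*x - 6*y + 1) dy ∧ dz + (y) dz ∧ dx + (-2*x - 3*z) dx ∧ dy; curl F = (2*x - 6*y + 1, y, -2*x - 3*z)

d omega = sum_{i<j} (∂f_j/∂x_i - ∂f_i/∂x_j) dx_i ∧ dx_j. Under the identification (dy ∧ dz, dz ∧ dx, dx ∧ dy) ↔ (e_x, e_y, e_z), the coefficients are exactly the components of curl F. Compute:
  ∂R/∂y - ∂Q/∂z = (-6*y) - (-2*x - 1) = 2*x - 6*y + 1
  ∂P/∂z - ∂R/∂x = (y) - (0) = y
  ∂Q/∂x - ∂P/∂y = (-2*x - 2*z) - (z) = -2*x - 3*z.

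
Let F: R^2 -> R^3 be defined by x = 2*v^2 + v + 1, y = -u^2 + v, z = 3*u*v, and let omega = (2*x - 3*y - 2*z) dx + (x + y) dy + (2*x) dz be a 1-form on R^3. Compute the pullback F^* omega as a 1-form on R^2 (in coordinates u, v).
F^* omega = (2*u^3 - 4*u*v^2 - 4*u*v - 2*u + 12*v^3 + 6*v^2 + 6*v) du + (12*u^2*v + 2*u^2 - 12*u*v^2 + 6*u + 16*v^3 + 2*v^2 + 9*v + 3) dv

Using F^*(f dg) = (f ∘ F) d(g ∘ F), substitute each coordinate x_i by F_i(u, v) in f_i, and replace dx_i by d F_i = (∂F_i/∂u) du + (∂F_i/∂v) dv.
  For the x component: f_1(F) = 3*u^2 - 6*u*v + 4*v^2 - v + 2; d F_1 = (0) du + (4*v + 1) dv
  For the y component: f_2(F) = -u^2 + 2*v^2 + 2*v + 1; d F_2 = (-2*u) du + (1) dv
  For the z component: f_3(F) = 4*v^2 + 2*v + 2; d F_3 = (3*v) du + (3*u) dv
Combining and collecting du, dv coefficients:
  coeff of du: 2*u^3 - 4*u*v^2 - 4*u*v - 2*u + 12*v^3 + 6*v^2 + 6*v
  coeff of dv: 12*u^2*v + 2*u^2 - 12*u*v^2 + 6*u + 16*v^3 + 2*v^2 + 9*v + 3
F^* omega = (2*u^3 - 4*u*v^2 - 4*u*v - 2*u + 12*v^3 + 6*v^2 + 6*v) du + (12*u^2*v + 2*u^2 - 12*u*v^2 + 6*u + 16*v^3 + 2*v^2 + 9*v + 3) dv.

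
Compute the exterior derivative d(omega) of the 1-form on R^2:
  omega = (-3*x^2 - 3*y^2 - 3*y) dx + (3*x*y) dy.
d(omega) = (9*y + 3) dx ∧ dy

For a 1-form omega = sum_i f_i dx_i, the exterior derivative is
  d(omega) = sum_{i < j} (∂f_j/∂x_i - ∂f_i/∂x_j) dx_i ∧ dx_j.
  coefficient of dx ∧ dy: ∂f_2/∂x - ∂f_1/∂y = ∂(3*x*y)/∂x - ∂(-3*x^2 - 3*y^2 - 3*y)/∂y = 9*y + 3
Assembling: d(omega) = (9*y + 3) dx ∧ dy.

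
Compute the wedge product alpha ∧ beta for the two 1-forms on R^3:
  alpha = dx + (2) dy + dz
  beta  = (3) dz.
alpha ∧ beta = (3) dx ∧ dz + (6) dy ∧ dz

Distribute the wedge, using dx_i ∧ dx_j = -dx_j ∧ dx_i and dx_i ∧ dx_i = 0. For each pair (i, j) with i < j, the coefficient of dx_i ∧ dx_j in alpha ∧ beta is (alpha_i * beta_j - alpha_j * beta_i). Collecting: alpha ∧ beta = (3) dx ∧ dz + (6) dy ∧ dz.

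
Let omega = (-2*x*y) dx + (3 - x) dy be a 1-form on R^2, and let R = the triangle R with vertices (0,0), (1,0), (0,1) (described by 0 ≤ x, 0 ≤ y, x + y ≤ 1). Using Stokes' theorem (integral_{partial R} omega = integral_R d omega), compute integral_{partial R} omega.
integral_(partial R) omega = -1/6

Stokes: integral_partial_R omega = integral_R d omega with d omega = (∂Q/∂x - ∂P/∂y) dx ∧ dy.
  ∂Q/∂x = -1
  ∂P/∂y = -2*x
  integrand = ∂Q/∂x - ∂P/∂y = 2*x - 1.
Integrating over R: integral_0^1 integral_0^{1-x} (2*x - 1) dy dx = -1/6.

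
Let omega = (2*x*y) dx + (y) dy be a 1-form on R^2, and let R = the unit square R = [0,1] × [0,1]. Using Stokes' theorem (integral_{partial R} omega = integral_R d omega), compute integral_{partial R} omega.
integral_(partial R) omega = -1

Stokes: integral_partial_R omega = integral_R d omega with d omega = (∂Q/∂x - ∂P/∂y) dx ∧ dy.
  ∂Q/∂x = 0
  ∂P/∂y = 2*x
  integrand = ∂Q/∂x - ∂P/∂y = -2*x.
Integrating over R: integral_0^1 integral_0^1 (-2*x) dx dy = -1.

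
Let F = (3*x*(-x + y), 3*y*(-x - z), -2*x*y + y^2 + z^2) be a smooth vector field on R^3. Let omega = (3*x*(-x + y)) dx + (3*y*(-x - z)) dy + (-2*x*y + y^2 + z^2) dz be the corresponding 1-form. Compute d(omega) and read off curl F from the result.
d(omega) = (-2*x + 5*y) dy ∧ dz + (2*y) dz ∧ dx + (-3*x - 3*y) dx ∧ dy; curl F = (-2*x + 5*y, 2*y, -3*x - 3*y)

d omega = sum_{i<j} (∂f_j/∂x_i - ∂f_i/∂x_j) dx_i ∧ dx_j. Under the identification (dy ∧ dz, dz ∧ dx, dx ∧ dy) ↔ (e_x, e_y, e_z), the coefficients are exactly the components of curl F. Compute:
  ∂R/∂y - ∂Q/∂z = (-2*x + 2*y) - (-3*y) = -2*x + 5*y
  ∂P/∂z - ∂R/∂x = (0) - (-2*y) = 2*y
  ∂Q/∂x - ∂P/∂y = (-3*y) - (3*x) = -3*x - 3*y.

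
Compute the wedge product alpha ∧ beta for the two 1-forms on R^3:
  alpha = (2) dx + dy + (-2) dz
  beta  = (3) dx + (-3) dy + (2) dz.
alpha ∧ beta = (-9) dx ∧ dy + (10) dx ∧ dz + (-4) dy ∧ dz

Distribute the wedge, using dx_i ∧ dx_j = -dx_j ∧ dx_i and dx_i ∧ dx_i = 0. For each pair (i, j) with i < j, the coefficient of dx_i ∧ dx_j in alpha ∧ beta is (alpha_i * beta_j - alpha_j * beta_i). Collecting: alpha ∧ beta = (-9) dx ∧ dy + (10) dx ∧ dz + (-4) dy ∧ dz.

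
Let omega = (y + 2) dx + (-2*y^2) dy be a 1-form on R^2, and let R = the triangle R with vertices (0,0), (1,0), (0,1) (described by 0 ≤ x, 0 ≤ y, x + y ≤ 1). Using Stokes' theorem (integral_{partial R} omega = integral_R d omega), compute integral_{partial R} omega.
integral_(partial R) omega = -1/2

Stokes: integral_partial_R omega = integral_R d omega with d omega = (∂Q/∂x - ∂P/∂y) dx ∧ dy.
  ∂Q/∂x = 0
  ∂P/∂y = 1
  integrand = ∂Q/∂x - ∂P/∂y = -1.
Integrating over R: integral_0^1 integral_0^{1-x} (-1) dy dx = -1/2.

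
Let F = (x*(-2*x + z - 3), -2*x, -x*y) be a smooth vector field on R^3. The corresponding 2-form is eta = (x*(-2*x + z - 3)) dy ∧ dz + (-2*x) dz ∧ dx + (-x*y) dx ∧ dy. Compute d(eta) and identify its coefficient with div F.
d(eta) = (-4*x + z - 3) dx ∧ dy ∧ dz; div F = -4*x + z - 3

For a 2-form in R^3 of the form above, applying d gives a 3-form with coefficient ∂P/∂x + ∂Q/∂y + ∂R/∂z:
  ∂P/∂x = -4*x + z - 3
  ∂Q/∂y = 0
  ∂R/∂z = 0
Sum = -4*x + z - 3, which is exactly div F.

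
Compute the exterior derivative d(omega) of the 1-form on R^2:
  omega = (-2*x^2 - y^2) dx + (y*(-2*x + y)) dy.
d(omega) = 0

For a 1-form omega = sum_i f_i dx_i, the exterior derivative is
  d(omega) = sum_{i < j} (∂f_j/∂x_i - ∂f_i/∂x_j) dx_i ∧ dx_j.

Assembling: d(omega) = 0.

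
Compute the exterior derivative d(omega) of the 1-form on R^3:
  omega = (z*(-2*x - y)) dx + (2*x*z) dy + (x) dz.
d(omega) = (3*z) dx ∧ dy + (2*x + y + 1) dx ∧ dz + (-2*x) dy ∧ dz

For a 1-form omega = sum_i f_i dx_i, the exterior derivative is
  d(omega) = sum_{i < j} (∂f_j/∂x_i - ∂f_i/∂x_j) dx_i ∧ dx_j.
  coefficient of dx ∧ dy: ∂f_2/∂x - ∂f_1/∂y = ∂(2*x*z)/∂x - ∂(z*(-2*x - y))/∂y = 3*z
  coefficient of dx ∧ dz: ∂f_3/∂x - ∂f_1/∂z = ∂(x)/∂x - ∂(z*(-2*x - y))/∂z = 2*x + y + 1
  coefficient of dy ∧ dz: ∂f_3/∂y - ∂f_2/∂z = ∂(x)/∂y - ∂(2*x*z)/∂z = -2*x
Assembling: d(omega) = (3*z) dx ∧ dy + (2*x + y + 1) dx ∧ dz + (-2*x) dy ∧ dz.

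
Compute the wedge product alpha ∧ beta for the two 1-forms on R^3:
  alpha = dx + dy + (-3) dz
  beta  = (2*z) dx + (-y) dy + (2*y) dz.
alpha ∧ beta = (-y - 2*z) dx ∧ dy + (2*y + 6*z) dx ∧ dz + (-y) dy ∧ dz

Distribute the wedge, using dx_i ∧ dx_j = -dx_j ∧ dx_i and dx_i ∧ dx_i = 0. For each pair (i, j) with i < j, the coefficient of dx_i ∧ dx_j in alpha ∧ beta is (alpha_i * beta_j - alpha_j * beta_i). Collecting: alpha ∧ beta = (-y - 2*z) dx ∧ dy + (2*y + 6*z) dx ∧ dz + (-y) dy ∧ dz.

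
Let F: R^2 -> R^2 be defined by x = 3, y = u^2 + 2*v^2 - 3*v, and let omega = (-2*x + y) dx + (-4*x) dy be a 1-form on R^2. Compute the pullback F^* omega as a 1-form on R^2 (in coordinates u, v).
F^* omega = (-24*u) du + (36 - 48*v) dv

Using F^*(f dg) = (f ∘ F) d(g ∘ F), substitute each coordinate x_i by F_i(u, v) in f_i, and replace dx_i by d F_i = (∂F_i/∂u) du + (∂F_i/∂v) dv.
  For the x component: f_1(F) = u^2 + 2*v^2 - 3*v - 6; d F_1 = (0) du + (0) dv
  For the y component: f_2(F) = -12; d F_2 = (2*u) du + (4*v - 3) dv
Combining and collecting du, dv coefficients:
  coeff of du: -24*u
  coeff of dv: 36 - 48*v
F^* omega = (-24*u) du + (36 - 48*v) dv.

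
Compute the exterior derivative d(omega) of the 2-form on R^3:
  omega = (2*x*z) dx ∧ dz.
d(omega) = 0

For a 2-form omega = sum_{i<j} g_{ij} dx_i ∧ dx_j, the exterior derivative is
  d(omega) = sum_{i<j} d(g_{ij}) ∧ dx_i ∧ dx_j = sum_{i<j, k} (∂g_{ij}/∂x_k) dx_k ∧ dx_i ∧ dx_j.
Expand each term, using dx_k ∧ dx_i ∧ dx_j = sgn(permutation) dx_{(a)} ∧ dx_{(b)} ∧ dx_{(c)} with (a < b < c) sorted:

Collecting like 3-forms: d(omega) = 0.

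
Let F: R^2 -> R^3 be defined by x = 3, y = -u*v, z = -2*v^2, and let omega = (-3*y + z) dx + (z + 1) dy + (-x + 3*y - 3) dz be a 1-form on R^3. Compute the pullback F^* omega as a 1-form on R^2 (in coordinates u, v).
F^* omega = (2*v^3 - v) du + (14*u*v^2 - u + 24*v) dv

Using F^*(f dg) = (f ∘ F) d(g ∘ F), substitute each coordinate x_i by F_i(u, v) in f_i, and replace dx_i by d F_i = (∂F_i/∂u) du + (∂F_i/∂v) dv.
  For the x component: f_1(F) = v*(3*u - 2*v); d F_1 = (0) du + (0) dv
  For the y component: f_2(F) = 1 - 2*v^2; d F_2 = (-v) du + (-u) dv
  For the z component: f_3(F) = -3*u*v - 6; d F_3 = (0) du + (-4*v) dv
Combining and collecting du, dv coefficients:
  coeff of du: 2*v^3 - v
  coeff of dv: 14*u*v^2 - u + 24*v
F^* omega = (2*v^3 - v) du + (14*u*v^2 - u + 24*v) dv.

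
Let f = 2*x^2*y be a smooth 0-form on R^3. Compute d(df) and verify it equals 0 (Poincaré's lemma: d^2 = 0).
d(df) = 0

Step 1: df = sum_i (∂f/∂x_i) dx_i = (4*x*y) dx + (2*x^2) dy + (0) dz.
Step 2: Apply d again. Using the 1-form formula, the coefficient of dx ∧ dy in d(df) is ∂^2 f/∂x ∂y - ∂^2 f/∂y ∂x = (4*x) - (4*x) = 0 (equality of mixed partials for smooth f).
Similarly for dx ∧ dz and dy ∧ dz — all coefficients vanish. So d(df) = 0.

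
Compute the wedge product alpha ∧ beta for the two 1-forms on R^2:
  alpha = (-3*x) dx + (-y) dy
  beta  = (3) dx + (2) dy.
alpha ∧ beta = (-6*x + 3*y) dx ∧ dy

Distribute the wedge, using dx_i ∧ dx_j = -dx_j ∧ dx_i and dx_i ∧ dx_i = 0. For each pair (i, j) with i < j, the coefficient of dx_i ∧ dx_j in alpha ∧ beta is (alpha_i * beta_j - alpha_j * beta_i). Collecting: alpha ∧ beta = (-6*x + 3*y) dx ∧ dy.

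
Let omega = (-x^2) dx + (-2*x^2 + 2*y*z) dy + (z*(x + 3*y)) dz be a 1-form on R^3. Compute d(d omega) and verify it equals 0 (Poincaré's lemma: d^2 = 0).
d(d omega) = 0

Step 1: d omega = sum_{i<j} (∂f_j/∂x_i - ∂f_i/∂x_j) dx_i ∧ dx_j:
  coeff of dx ∧ dy: -4*x
  coeff of dx ∧ dz: z
  coeff of dy ∧ dz: -2*y + 3*z
Step 2: Apply d again to each 2-form coefficient. The only possible 3-form in R^3 is dx ∧ dy ∧ dz, with coefficient
  ∂(coeff of dy∧dz)/∂x - ∂(coeff of dx∧dz)/∂y + ∂(coeff of dx∧dy)/∂z
  = ∂/∂x (-2*y + 3*z) - ∂/∂y (z) + ∂/∂z (-4*x).
Each of these terms simplifies to sums of mixed partials that cancel in pairs. The result is 0 (by equality of mixed partials for smooth functions — Schwarz / Clairaut).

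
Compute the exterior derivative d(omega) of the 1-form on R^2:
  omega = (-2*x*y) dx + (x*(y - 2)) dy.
d(omega) = (2*x + y - 2) dx ∧ dy

For a 1-form omega = sum_i f_i dx_i, the exterior derivative is
  d(omega) = sum_{i < j} (∂f_j/∂x_i - ∂f_i/∂x_j) dx_i ∧ dx_j.
  coefficient of dx ∧ dy: ∂f_2/∂x - ∂f_1/∂y = ∂(x*(y - 2))/∂x - ∂(-2*x*y)/∂y = 2*x + y - 2
Assembling: d(omega) = (2*x + y - 2) dx ∧ dy.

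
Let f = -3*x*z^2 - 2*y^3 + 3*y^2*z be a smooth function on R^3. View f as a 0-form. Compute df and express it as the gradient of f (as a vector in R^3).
df = (-3*z^2) dx + (6*y*(-y + z)) dy + (-6*x*z + 3*y^2) dz; grad f = (-3*z^2, 6*y*(-y + z), -6*x*z + 3*y^2)

For a 0-form f, d f = (∂f/∂x) dx + (∂f/∂y) dy + (∂f/∂z) dz. The components of the vector representation are exactly the entries of grad f in Cartesian coordinates:
  ∂f/∂x = -3*z^2
  ∂f/∂y = 6*y*(-y + z)
  ∂f/∂z = -6*x*z + 3*y^2.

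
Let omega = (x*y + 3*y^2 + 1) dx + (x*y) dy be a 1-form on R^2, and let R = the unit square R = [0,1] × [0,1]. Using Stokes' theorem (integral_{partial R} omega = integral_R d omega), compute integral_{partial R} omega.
integral_(partial R) omega = -3

Stokes: integral_partial_R omega = integral_R d omega with d omega = (∂Q/∂x - ∂P/∂y) dx ∧ dy.
  ∂Q/∂x = y
  ∂P/∂y = x + 6*y
  integrand = ∂Q/∂x - ∂P/∂y = -x - 5*y.
Integrating over R: integral_0^1 integral_0^1 (-x - 5*y) dx dy = -3.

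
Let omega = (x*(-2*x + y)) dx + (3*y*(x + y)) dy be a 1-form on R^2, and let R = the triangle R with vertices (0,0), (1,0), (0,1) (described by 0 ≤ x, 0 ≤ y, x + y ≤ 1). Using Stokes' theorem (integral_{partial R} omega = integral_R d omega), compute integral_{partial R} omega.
integral_(partial R) omega = 1/3

Stokes: integral_partial_R omega = integral_R d omega with d omega = (∂Q/∂x - ∂P/∂y) dx ∧ dy.
  ∂Q/∂x = 3*y
  ∂P/∂y = x
  integrand = ∂Q/∂x - ∂P/∂y = -x + 3*y.
Integrating over R: integral_0^1 integral_0^{1-x} (-x + 3*y) dy dx = 1/3.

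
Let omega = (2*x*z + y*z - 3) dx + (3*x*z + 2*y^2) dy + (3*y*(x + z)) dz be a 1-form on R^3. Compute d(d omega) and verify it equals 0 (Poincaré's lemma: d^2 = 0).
d(d omega) = 0

Step 1: d omega = sum_{i<j} (∂f_j/∂x_i - ∂f_i/∂x_j) dx_i ∧ dx_j:
  coeff of dx ∧ dy: 2*z
  coeff of dx ∧ dz: -2*x + 2*y
  coeff of dy ∧ dz: 3*z
Step 2: Apply d again to each 2-form coefficient. The only possible 3-form in R^3 is dx ∧ dy ∧ dz, with coefficient
  ∂(coeff of dy∧dz)/∂x - ∂(coeff of dx∧dz)/∂y + ∂(coeff of dx∧dy)/∂z
  = ∂/∂x (3*z) - ∂/∂y (-2*x + 2*y) + ∂/∂z (2*z).
Each of these terms simplifies to sums of mixed partials that cancel in pairs. The result is 0 (by equality of mixed partials for smooth functions — Schwarz / Clairaut).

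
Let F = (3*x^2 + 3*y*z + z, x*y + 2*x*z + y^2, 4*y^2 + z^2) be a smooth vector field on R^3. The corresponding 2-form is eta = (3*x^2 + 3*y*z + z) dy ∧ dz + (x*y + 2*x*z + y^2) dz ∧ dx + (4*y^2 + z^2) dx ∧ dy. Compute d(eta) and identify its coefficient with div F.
d(eta) = (7*x + 2*y + 2*z) dx ∧ dy ∧ dz; div F = 7*x + 2*y + 2*z

For a 2-form in R^3 of the form above, applying d gives a 3-form with coefficient ∂P/∂x + ∂Q/∂y + ∂R/∂z:
  ∂P/∂x = 6*x
  ∂Q/∂y = x + 2*y
  ∂R/∂z = 2*z
Sum = 7*x + 2*y + 2*z, which is exactly div F.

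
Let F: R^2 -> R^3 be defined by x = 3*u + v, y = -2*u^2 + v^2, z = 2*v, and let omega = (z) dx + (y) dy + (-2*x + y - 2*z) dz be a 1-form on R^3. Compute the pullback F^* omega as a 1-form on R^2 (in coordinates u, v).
F^* omega = (8*u^3 - 4*u*v^2 + 6*v) du + (-4*u^2*v - 4*u^2 - 12*u + 2*v^3 + 2*v^2 - 10*v) dv

Using F^*(f dg) = (f ∘ F) d(g ∘ F), substitute each coordinate x_i by F_i(u, v) in f_i, and replace dx_i by d F_i = (∂F_i/∂u) du + (∂F_i/∂v) dv.
  For the x component: f_1(F) = 2*v; d F_1 = (3) du + (1) dv
  For the y component: f_2(F) = -2*u^2 + v^2; d F_2 = (-4*u) du + (2*v) dv
  For the z component: f_3(F) = -2*u^2 - 6*u + v^2 - 6*v; d F_3 = (0) du + (2) dv
Combining and collecting du, dv coefficients:
  coeff of du: 8*u^3 - 4*u*v^2 + 6*v
  coeff of dv: -4*u^2*v - 4*u^2 - 12*u + 2*v^3 + 2*v^2 - 10*v
F^* omega = (8*u^3 - 4*u*v^2 + 6*v) du + (-4*u^2*v - 4*u^2 - 12*u + 2*v^3 + 2*v^2 - 10*v) dv.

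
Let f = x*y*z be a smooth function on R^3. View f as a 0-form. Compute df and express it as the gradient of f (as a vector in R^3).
df = (y*z) dx + (x*z) dy + (x*y) dz; grad f = (y*z, x*z, x*y)

For a 0-form f, d f = (∂f/∂x) dx + (∂f/∂y) dy + (∂f/∂z) dz. The components of the vector representation are exactly the entries of grad f in Cartesian coordinates:
  ∂f/∂x = y*z
  ∂f/∂y = x*z
  ∂f/∂z = x*y.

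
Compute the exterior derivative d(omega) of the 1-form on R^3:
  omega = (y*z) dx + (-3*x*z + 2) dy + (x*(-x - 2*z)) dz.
d(omega) = (-4*z) dx ∧ dy + (-2*x - y - 2*z) dx ∧ dz + (3*x) dy ∧ dz

For a 1-form omega = sum_i f_i dx_i, the exterior derivative is
  d(omega) = sum_{i < j} (∂f_j/∂x_i - ∂f_i/∂x_j) dx_i ∧ dx_j.
  coefficient of dx ∧ dy: ∂f_2/∂x - ∂f_1/∂y = ∂(-3*x*z + 2)/∂x - ∂(y*z)/∂y = -4*z
  coefficient of dx ∧ dz: ∂f_3/∂x - ∂f_1/∂z = ∂(x*(-x - 2*z))/∂x - ∂(y*z)/∂z = -2*x - y - 2*z
  coefficient of dy ∧ dz: ∂f_3/∂y - ∂f_2/∂z = ∂(x*(-x - 2*z))/∂y - ∂(-3*x*z + 2)/∂z = 3*x
Assembling: d(omega) = (-4*z) dx ∧ dy + (-2*x - y - 2*z) dx ∧ dz + (3*x) dy ∧ dz.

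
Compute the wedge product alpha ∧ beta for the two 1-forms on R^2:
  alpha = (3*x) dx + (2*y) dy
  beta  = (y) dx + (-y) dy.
alpha ∧ beta = (-y*(3*x + 2*y)) dx ∧ dy

Distribute the wedge, using dx_i ∧ dx_j = -dx_j ∧ dx_i and dx_i ∧ dx_i = 0. For each pair (i, j) with i < j, the coefficient of dx_i ∧ dx_j in alpha ∧ beta is (alpha_i * beta_j - alpha_j * beta_i). Collecting: alpha ∧ beta = (-y*(3*x + 2*y)) dx ∧ dy.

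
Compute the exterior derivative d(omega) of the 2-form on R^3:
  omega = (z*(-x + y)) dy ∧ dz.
d(omega) = (-z) dx ∧ dy ∧ dz

For a 2-form omega = sum_{i<j} g_{ij} dx_i ∧ dx_j, the exterior derivative is
  d(omega) = sum_{i<j} d(g_{ij}) ∧ dx_i ∧ dx_j = sum_{i<j, k} (∂g_{ij}/∂x_k) dx_k ∧ dx_i ∧ dx_j.
Expand each term, using dx_k ∧ dx_i ∧ dx_j = sgn(permutation) dx_{(a)} ∧ dx_{(b)} ∧ dx_{(c)} with (a < b < c) sorted:
  d(z*(-x + y)) includes (∂/∂x)(z*(-x + y)) dx = (-z) dx, which multiplied by dy ∧ dz gives (-z) dx ∧ dy ∧ dz
Collecting like 3-forms: d(omega) = (-z) dx ∧ dy ∧ dz.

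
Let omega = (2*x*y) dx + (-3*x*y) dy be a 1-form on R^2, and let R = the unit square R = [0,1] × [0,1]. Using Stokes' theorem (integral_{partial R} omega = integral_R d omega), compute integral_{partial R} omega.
integral_(partial R) omega = -5/2

Stokes: integral_partial_R omega = integral_R d omega with d omega = (∂Q/∂x - ∂P/∂y) dx ∧ dy.
  ∂Q/∂x = -3*y
  ∂P/∂y = 2*x
  integrand = ∂Q/∂x - ∂P/∂y = -2*x - 3*y.
Integrating over R: integral_0^1 integral_0^1 (-2*x - 3*y) dx dy = -5/2.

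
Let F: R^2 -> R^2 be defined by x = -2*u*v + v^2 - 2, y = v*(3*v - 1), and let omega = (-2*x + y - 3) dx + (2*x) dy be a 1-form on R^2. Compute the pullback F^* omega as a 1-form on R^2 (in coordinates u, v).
F^* omega = (2*v*(-4*u*v - v^2 + v - 1)) du + (-8*u^2*v - 18*u*v^2 + 6*u*v - 2*u + 14*v^3 - 4*v^2 - 22*v + 4) dv

Using F^*(f dg) = (f ∘ F) d(g ∘ F), substitute each coordinate x_i by F_i(u, v) in f_i, and replace dx_i by d F_i = (∂F_i/∂u) du + (∂F_i/∂v) dv.
  For the x component: f_1(F) = 4*u*v + v^2 - v + 1; d F_1 = (-2*v) du + (-2*u + 2*v) dv
  For the y component: f_2(F) = -4*u*v + 2*v^2 - 4; d F_2 = (0) du + (6*v - 1) dv
Combining and collecting du, dv coefficients:
  coeff of du: 2*v*(-4*u*v - v^2 + v - 1)
  coeff of dv: -8*u^2*v - 18*u*v^2 + 6*u*v - 2*u + 14*v^3 - 4*v^2 - 22*v + 4
F^* omega = (2*v*(-4*u*v - v^2 + v - 1)) du + (-8*u^2*v - 18*u*v^2 + 6*u*v - 2*u + 14*v^3 - 4*v^2 - 22*v + 4) dv.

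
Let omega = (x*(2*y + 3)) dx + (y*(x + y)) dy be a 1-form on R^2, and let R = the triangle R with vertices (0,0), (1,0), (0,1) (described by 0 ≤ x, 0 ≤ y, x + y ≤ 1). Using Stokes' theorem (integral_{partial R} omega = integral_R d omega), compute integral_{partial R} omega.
integral_(partial R) omega = -1/6

Stokes: integral_partial_R omega = integral_R d omega with d omega = (∂Q/∂x - ∂P/∂y) dx ∧ dy.
  ∂Q/∂x = y
  ∂P/∂y = 2*x
  integrand = ∂Q/∂x - ∂P/∂y = -2*x + y.
Integrating over R: integral_0^1 integral_0^{1-x} (-2*x + y) dy dx = -1/6.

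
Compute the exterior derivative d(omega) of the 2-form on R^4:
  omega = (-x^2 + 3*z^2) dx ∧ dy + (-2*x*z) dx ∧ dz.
d(omega) = (6*z) dx ∧ dy ∧ dz

For a 2-form omega = sum_{i<j} g_{ij} dx_i ∧ dx_j, the exterior derivative is
  d(omega) = sum_{i<j} d(g_{ij}) ∧ dx_i ∧ dx_j = sum_{i<j, k} (∂g_{ij}/∂x_k) dx_k ∧ dx_i ∧ dx_j.
Expand each term, using dx_k ∧ dx_i ∧ dx_j = sgn(permutation) dx_{(a)} ∧ dx_{(b)} ∧ dx_{(c)} with (a < b < c) sorted:
  d(-x^2 + 3*z^2) includes (∂/∂z)(-x^2 + 3*z^2) dz = (6*z) dz, which multiplied by dx ∧ dy gives (6*z) dx ∧ dy ∧ dz
Collecting like 3-forms: d(omega) = (6*z) dx ∧ dy ∧ dz.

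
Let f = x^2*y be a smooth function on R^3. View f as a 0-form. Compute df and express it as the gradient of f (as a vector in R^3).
df = (2*x*y) dx + (x^2) dy + (0) dz; grad f = (2*x*y, x^2, 0)

For a 0-form f, d f = (∂f/∂x) dx + (∂f/∂y) dy + (∂f/∂z) dz. The components of the vector representation are exactly the entries of grad f in Cartesian coordinates:
  ∂f/∂x = 2*x*y
  ∂f/∂y = x^2
  ∂f/∂z = 0.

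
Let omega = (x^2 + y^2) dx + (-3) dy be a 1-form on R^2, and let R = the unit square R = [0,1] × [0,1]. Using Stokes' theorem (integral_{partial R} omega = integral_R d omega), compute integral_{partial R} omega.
integral_(partial R) omega = -1

Stokes: integral_partial_R omega = integral_R d omega with d omega = (∂Q/∂x - ∂P/∂y) dx ∧ dy.
  ∂Q/∂x = 0
  ∂P/∂y = 2*y
  integrand = ∂Q/∂x - ∂P/∂y = -2*y.
Integrating over R: integral_0^1 integral_0^1 (-2*y) dx dy = -1.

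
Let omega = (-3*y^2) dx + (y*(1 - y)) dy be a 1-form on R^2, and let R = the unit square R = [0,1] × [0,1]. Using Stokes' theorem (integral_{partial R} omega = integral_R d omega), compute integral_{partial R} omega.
integral_(partial R) omega = 3

Stokes: integral_partial_R omega = integral_R d omega with d omega = (∂Q/∂x - ∂P/∂y) dx ∧ dy.
  ∂Q/∂x = 0
  ∂P/∂y = -6*y
  integrand = ∂Q/∂x - ∂P/∂y = 6*y.
Integrating over R: integral_0^1 integral_0^1 (6*y) dx dy = 3.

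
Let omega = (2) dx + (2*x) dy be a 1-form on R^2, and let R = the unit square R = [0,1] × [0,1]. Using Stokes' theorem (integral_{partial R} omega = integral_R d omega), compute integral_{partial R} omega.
integral_(partial R) omega = 2

Stokes: integral_partial_R omega = integral_R d omega with d omega = (∂Q/∂x - ∂P/∂y) dx ∧ dy.
  ∂Q/∂x = 2
  ∂P/∂y = 0
  integrand = ∂Q/∂x - ∂P/∂y = 2.
Integrating over R: integral_0^1 integral_0^1 (2) dx dy = 2.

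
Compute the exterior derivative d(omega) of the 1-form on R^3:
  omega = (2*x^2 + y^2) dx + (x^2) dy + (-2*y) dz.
d(omega) = (2*x - 2*y) dx ∧ dy + (-2) dy ∧ dz

For a 1-form omega = sum_i f_i dx_i, the exterior derivative is
  d(omega) = sum_{i < j} (∂f_j/∂x_i - ∂f_i/∂x_j) dx_i ∧ dx_j.
  coefficient of dx ∧ dy: ∂f_2/∂x - ∂f_1/∂y = ∂(x^2)/∂x - ∂(2*x^2 + y^2)/∂y = 2*x - 2*y
  coefficient of dy ∧ dz: ∂f_3/∂y - ∂f_2/∂z = ∂(-2*y)/∂y - ∂(x^2)/∂z = -2
Assembling: d(omega) = (2*x - 2*y) dx ∧ dy + (-2) dy ∧ dz.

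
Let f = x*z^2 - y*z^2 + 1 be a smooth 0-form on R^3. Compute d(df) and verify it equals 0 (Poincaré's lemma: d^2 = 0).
d(df) = 0

Step 1: df = sum_i (∂f/∂x_i) dx_i = (z^2) dx + (-z^2) dy + (2*z*(x - y)) dz.
Step 2: Apply d again. Using the 1-form formula, the coefficient of dx ∧ dy in d(df) is ∂^2 f/∂x ∂y - ∂^2 f/∂y ∂x = (0) - (0) = 0 (equality of mixed partials for smooth f).
Similarly for dx ∧ dz and dy ∧ dz — all coefficients vanish. So d(df) = 0.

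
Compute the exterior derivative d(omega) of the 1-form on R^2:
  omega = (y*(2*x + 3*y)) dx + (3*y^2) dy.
d(omega) = (-2*x - 6*y) dx ∧ dy

For a 1-form omega = sum_i f_i dx_i, the exterior derivative is
  d(omega) = sum_{i < j} (∂f_j/∂x_i - ∂f_i/∂x_j) dx_i ∧ dx_j.
  coefficient of dx ∧ dy: ∂f_2/∂x - ∂f_1/∂y = ∂(3*y^2)/∂x - ∂(y*(2*x + 3*y))/∂y = -2*x - 6*y
Assembling: d(omega) = (-2*x - 6*y) dx ∧ dy.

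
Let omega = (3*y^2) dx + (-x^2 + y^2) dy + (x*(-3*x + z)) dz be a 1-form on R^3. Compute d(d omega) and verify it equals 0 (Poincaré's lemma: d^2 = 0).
d(d omega) = 0

Step 1: d omega = sum_{i<j} (∂f_j/∂x_i - ∂f_i/∂x_j) dx_i ∧ dx_j:
  coeff of dx ∧ dy: -2*x - 6*y
  coeff of dx ∧ dz: -6*x + z
  coeff of dy ∧ dz: 0
Step 2: Apply d again to each 2-form coefficient. The only possible 3-form in R^3 is dx ∧ dy ∧ dz, with coefficient
  ∂(coeff of dy∧dz)/∂x - ∂(coeff of dx∧dz)/∂y + ∂(coeff of dx∧dy)/∂z
  = ∂/∂x (0) - ∂/∂y (-6*x + z) + ∂/∂z (-2*x - 6*y).
Each of these terms simplifies to sums of mixed partials that cancel in pairs. The result is 0 (by equality of mixed partials for smooth functions — Schwarz / Clairaut).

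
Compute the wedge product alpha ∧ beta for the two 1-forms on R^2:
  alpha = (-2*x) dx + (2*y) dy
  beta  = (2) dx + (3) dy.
alpha ∧ beta = (-6*x - 4*y) dx ∧ dy

Distribute the wedge, using dx_i ∧ dx_j = -dx_j ∧ dx_i and dx_i ∧ dx_i = 0. For each pair (i, j) with i < j, the coefficient of dx_i ∧ dx_j in alpha ∧ beta is (alpha_i * beta_j - alpha_j * beta_i). Collecting: alpha ∧ beta = (-6*x - 4*y) dx ∧ dy.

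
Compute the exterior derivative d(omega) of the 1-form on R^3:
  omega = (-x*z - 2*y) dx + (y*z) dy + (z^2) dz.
d(omega) = (2) dx ∧ dy + (x) dx ∧ dz + (-y) dy ∧ dz

For a 1-form omega = sum_i f_i dx_i, the exterior derivative is
  d(omega) = sum_{i < j} (∂f_j/∂x_i - ∂f_i/∂x_j) dx_i ∧ dx_j.
  coefficient of dx ∧ dy: ∂f_2/∂x - ∂f_1/∂y = ∂(y*z)/∂x - ∂(-x*z - 2*y)/∂y = 2
  coefficient of dx ∧ dz: ∂f_3/∂x - ∂f_1/∂z = ∂(z^2)/∂x - ∂(-x*z - 2*y)/∂z = x
  coefficient of dy ∧ dz: ∂f_3/∂y - ∂f_2/∂z = ∂(z^2)/∂y - ∂(y*z)/∂z = -y
Assembling: d(omega) = (2) dx ∧ dy + (x) dx ∧ dz + (-y) dy ∧ dz.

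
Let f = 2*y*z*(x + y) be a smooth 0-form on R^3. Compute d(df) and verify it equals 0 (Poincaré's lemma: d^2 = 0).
d(df) = 0

Step 1: df = sum_i (∂f/∂x_i) dx_i = (2*y*z) dx + (2*z*(x + 2*y)) dy + (2*y*(x + y)) dz.
Step 2: Apply d again. Using the 1-form formula, the coefficient of dx ∧ dy in d(df) is ∂^2 f/∂x ∂y - ∂^2 f/∂y ∂x = (2*z) - (2*z) = 0 (equality of mixed partials for smooth f).
Similarly for dx ∧ dz and dy ∧ dz — all coefficients vanish. So d(df) = 0.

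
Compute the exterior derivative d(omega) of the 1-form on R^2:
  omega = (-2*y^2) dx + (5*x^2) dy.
d(omega) = (10*x + 4*y) dx ∧ dy

For a 1-form omega = sum_i f_i dx_i, the exterior derivative is
  d(omega) = sum_{i < j} (∂f_j/∂x_i - ∂f_i/∂x_j) dx_i ∧ dx_j.
  coefficient of dx ∧ dy: ∂f_2/∂x - ∂f_1/∂y = ∂(5*x^2)/∂x - ∂(-2*y^2)/∂y = 10*x + 4*y
Assembling: d(omega) = (10*x + 4*y) dx ∧ dy.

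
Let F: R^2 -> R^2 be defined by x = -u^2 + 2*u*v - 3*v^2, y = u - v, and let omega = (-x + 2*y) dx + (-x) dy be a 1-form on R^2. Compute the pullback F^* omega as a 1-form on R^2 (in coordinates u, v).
F^* omega = (-2*u^3 + 6*u^2*v - 3*u^2 - 10*u*v^2 + 6*u*v + 6*v^3 - v^2) du + (2*u^3 - 10*u^2*v + 3*u^2 + 18*u*v^2 - 14*u*v - 18*v^3 + 9*v^2) dv

Using F^*(f dg) = (f ∘ F) d(g ∘ F), substitute each coordinate x_i by F_i(u, v) in f_i, and replace dx_i by d F_i = (∂F_i/∂u) du + (∂F_i/∂v) dv.
  For the x component: f_1(F) = u^2 - 2*u*v + 2*u + 3*v^2 - 2*v; d F_1 = (-2*u + 2*v) du + (2*u - 6*v) dv
  For the y component: f_2(F) = u^2 - 2*u*v + 3*v^2; d F_2 = (1) du + (-1) dv
Combining and collecting du, dv coefficients:
  coeff of du: -2*u^3 + 6*u^2*v - 3*u^2 - 10*u*v^2 + 6*u*v + 6*v^3 - v^2
  coeff of dv: 2*u^3 - 10*u^2*v + 3*u^2 + 18*u*v^2 - 14*u*v - 18*v^3 + 9*v^2
F^* omega = (-2*u^3 + 6*u^2*v - 3*u^2 - 10*u*v^2 + 6*u*v + 6*v^3 - v^2) du + (2*u^3 - 10*u^2*v + 3*u^2 + 18*u*v^2 - 14*u*v - 18*v^3 + 9*v^2) dv.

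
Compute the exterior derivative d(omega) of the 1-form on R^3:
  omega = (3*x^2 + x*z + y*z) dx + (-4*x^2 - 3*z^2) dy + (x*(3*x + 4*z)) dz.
d(omega) = (-8*x - z) dx ∧ dy + (5*x - y + 4*z) dx ∧ dz + (6*z) dy ∧ dz

For a 1-form omega = sum_i f_i dx_i, the exterior derivative is
  d(omega) = sum_{i < j} (∂f_j/∂x_i - ∂f_i/∂x_j) dx_i ∧ dx_j.
  coefficient of dx ∧ dy: ∂f_2/∂x - ∂f_1/∂y = ∂(-4*x^2 - 3*z^2)/∂x - ∂(3*x^2 + x*z + y*z)/∂y = -8*x - z
  coefficient of dx ∧ dz: ∂f_3/∂x - ∂f_1/∂z = ∂(x*(3*x + 4*z))/∂x - ∂(3*x^2 + x*z + y*z)/∂z = 5*x - y + 4*z
  coefficient of dy ∧ dz: ∂f_3/∂y - ∂f_2/∂z = ∂(x*(3*x + 4*z))/∂y - ∂(-4*x^2 - 3*z^2)/∂z = 6*z
Assembling: d(omega) = (-8*x - z) dx ∧ dy + (5*x - y + 4*z) dx ∧ dz + (6*z) dy ∧ dz.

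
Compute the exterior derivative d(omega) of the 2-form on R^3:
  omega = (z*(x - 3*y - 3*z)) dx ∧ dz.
d(omega) = (3*z) dx ∧ dy ∧ dz

For a 2-form omega = sum_{i<j} g_{ij} dx_i ∧ dx_j, the exterior derivative is
  d(omega) = sum_{i<j} d(g_{ij}) ∧ dx_i ∧ dx_j = sum_{i<j, k} (∂g_{ij}/∂x_k) dx_k ∧ dx_i ∧ dx_j.
Expand each term, using dx_k ∧ dx_i ∧ dx_j = sgn(permutation) dx_{(a)} ∧ dx_{(b)} ∧ dx_{(c)} with (a < b < c) sorted:
  d(z*(x - 3*y - 3*z)) includes (∂/∂y)(z*(x - 3*y - 3*z)) dy = (-3*z) dy, which multiplied by dx ∧ dz gives (3*z) dx ∧ dy ∧ dz
Collecting like 3-forms: d(omega) = (3*z) dx ∧ dy ∧ dz.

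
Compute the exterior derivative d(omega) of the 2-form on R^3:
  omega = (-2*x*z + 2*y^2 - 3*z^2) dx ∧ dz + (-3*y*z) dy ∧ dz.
d(omega) = (-4*y) dx ∧ dy ∧ dz

For a 2-form omega = sum_{i<j} g_{ij} dx_i ∧ dx_j, the exterior derivative is
  d(omega) = sum_{i<j} d(g_{ij}) ∧ dx_i ∧ dx_j = sum_{i<j, k} (∂g_{ij}/∂x_k) dx_k ∧ dx_i ∧ dx_j.
Expand each term, using dx_k ∧ dx_i ∧ dx_j = sgn(permutation) dx_{(a)} ∧ dx_{(b)} ∧ dx_{(c)} with (a < b < c) sorted:
  d(-2*x*z + 2*y^2 - 3*z^2) includes (∂/∂y)(-2*x*z + 2*y^2 - 3*z^2) dy = (4*y) dy, which multiplied by dx ∧ dz gives (-4*y) dx ∧ dy ∧ dz
Collecting like 3-forms: d(omega) = (-4*y) dx ∧ dy ∧ dz.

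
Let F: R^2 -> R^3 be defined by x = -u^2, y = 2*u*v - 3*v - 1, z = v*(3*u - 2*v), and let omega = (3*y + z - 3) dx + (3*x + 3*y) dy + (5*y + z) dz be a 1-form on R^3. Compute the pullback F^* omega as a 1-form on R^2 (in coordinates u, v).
F^* omega = (-24*u^2*v + 55*u*v^2 + 18*u*v + 12*u - 6*v^3 - 63*v^2 - 21*v) du + (-6*u^3 + 51*u^2*v + 9*u^2 - 58*u*v^2 - 81*u*v - 21*u + 8*v^3 + 60*v^2 + 47*v + 9) dv

Using F^*(f dg) = (f ∘ F) d(g ∘ F), substitute each coordinate x_i by F_i(u, v) in f_i, and replace dx_i by d F_i = (∂F_i/∂u) du + (∂F_i/∂v) dv.
  For the x component: f_1(F) = 9*u*v - 2*v^2 - 9*v - 6; d F_1 = (-2*u) du + (0) dv
  For the y component: f_2(F) = -3*u^2 + 6*u*v - 9*v - 3; d F_2 = (2*v) du + (2*u - 3) dv
  For the z component: f_3(F) = 13*u*v - 2*v^2 - 15*v - 5; d F_3 = (3*v) du + (3*u - 4*v) dv
Combining and collecting du, dv coefficients:
  coeff of du: -24*u^2*v + 55*u*v^2 + 18*u*v + 12*u - 6*v^3 - 63*v^2 - 21*v
  coeff of dv: -6*u^3 + 51*u^2*v + 9*u^2 - 58*u*v^2 - 81*u*v - 21*u + 8*v^3 + 60*v^2 + 47*v + 9
F^* omega = (-24*u^2*v + 55*u*v^2 + 18*u*v + 12*u - 6*v^3 - 63*v^2 - 21*v) du + (-6*u^3 + 51*u^2*v + 9*u^2 - 58*u*v^2 - 81*u*v - 21*u + 8*v^3 + 60*v^2 + 47*v + 9) dv.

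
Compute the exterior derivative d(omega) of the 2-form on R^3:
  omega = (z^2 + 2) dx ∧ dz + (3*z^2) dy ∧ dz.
d(omega) = 0

For a 2-form omega = sum_{i<j} g_{ij} dx_i ∧ dx_j, the exterior derivative is
  d(omega) = sum_{i<j} d(g_{ij}) ∧ dx_i ∧ dx_j = sum_{i<j, k} (∂g_{ij}/∂x_k) dx_k ∧ dx_i ∧ dx_j.
Expand each term, using dx_k ∧ dx_i ∧ dx_j = sgn(permutation) dx_{(a)} ∧ dx_{(b)} ∧ dx_{(c)} with (a < b < c) sorted:

Collecting like 3-forms: d(omega) = 0.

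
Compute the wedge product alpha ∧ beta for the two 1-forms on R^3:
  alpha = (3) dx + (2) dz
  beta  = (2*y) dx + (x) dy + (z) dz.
alpha ∧ beta = (3*x) dx ∧ dy + (-4*y + 3*z) dx ∧ dz + (-2*x) dy ∧ dz

Distribute the wedge, using dx_i ∧ dx_j = -dx_j ∧ dx_i and dx_i ∧ dx_i = 0. For each pair (i, j) with i < j, the coefficient of dx_i ∧ dx_j in alpha ∧ beta is (alpha_i * beta_j - alpha_j * beta_i). Collecting: alpha ∧ beta = (3*x) dx ∧ dy + (-4*y + 3*z) dx ∧ dz + (-2*x) dy ∧ dz.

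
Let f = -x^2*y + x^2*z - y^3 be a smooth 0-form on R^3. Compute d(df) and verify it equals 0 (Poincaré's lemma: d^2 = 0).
d(df) = 0

Step 1: df = sum_i (∂f/∂x_i) dx_i = (2*x*(-y + z)) dx + (-x^2 - 3*y^2) dy + (x^2) dz.
Step 2: Apply d again. Using the 1-form formula, the coefficient of dx ∧ dy in d(df) is ∂^2 f/∂x ∂y - ∂^2 f/∂y ∂x = (-2*x) - (-2*x) = 0 (equality of mixed partials for smooth f).
Similarly for dx ∧ dz and dy ∧ dz — all coefficients vanish. So d(df) = 0.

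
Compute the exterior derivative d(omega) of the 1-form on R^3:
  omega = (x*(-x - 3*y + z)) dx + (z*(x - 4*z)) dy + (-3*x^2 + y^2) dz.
d(omega) = (3*x + z) dx ∧ dy + (-7*x) dx ∧ dz + (-x + 2*y + 8*z) dy ∧ dz

For a 1-form omega = sum_i f_i dx_i, the exterior derivative is
  d(omega) = sum_{i < j} (∂f_j/∂x_i - ∂f_i/∂x_j) dx_i ∧ dx_j.
  coefficient of dx ∧ dy: ∂f_2/∂x - ∂f_1/∂y = ∂(z*(x - 4*z))/∂x - ∂(x*(-x - 3*y + z))/∂y = 3*x + z
  coefficient of dx ∧ dz: ∂f_3/∂x - ∂f_1/∂z = ∂(-3*x^2 + y^2)/∂x - ∂(x*(-x - 3*y + z))/∂z = -7*x
  coefficient of dy ∧ dz: ∂f_3/∂y - ∂f_2/∂z = ∂(-3*x^2 + y^2)/∂y - ∂(z*(x - 4*z))/∂z = -x + 2*y + 8*z
Assembling: d(omega) = (3*x + z) dx ∧ dy + (-7*x) dx ∧ dz + (-x + 2*y + 8*z) dy ∧ dz.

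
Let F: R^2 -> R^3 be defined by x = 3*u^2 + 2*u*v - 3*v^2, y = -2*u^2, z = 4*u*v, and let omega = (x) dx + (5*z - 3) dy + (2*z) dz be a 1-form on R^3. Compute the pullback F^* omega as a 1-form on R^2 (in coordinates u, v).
F^* omega = (18*u^3 - 62*u^2*v + 18*u*v^2 + 12*u - 6*v^3) du + (6*u^3 + 18*u^2*v - 18*u*v^2 + 18*v^3) dv

Using F^*(f dg) = (f ∘ F) d(g ∘ F), substitute each coordinate x_i by F_i(u, v) in f_i, and replace dx_i by d F_i = (∂F_i/∂u) du + (∂F_i/∂v) dv.
  For the x component: f_1(F) = 3*u^2 + 2*u*v - 3*v^2; d F_1 = (6*u + 2*v) du + (2*u - 6*v) dv
  For the y component: f_2(F) = 20*u*v - 3; d F_2 = (-4*u) du + (0) dv
  For the z component: f_3(F) = 8*u*v; d F_3 = (4*v) du + (4*u) dv
Combining and collecting du, dv coefficients:
  coeff of du: 18*u^3 - 62*u^2*v + 18*u*v^2 + 12*u - 6*v^3
  coeff of dv: 6*u^3 + 18*u^2*v - 18*u*v^2 + 18*v^3
F^* omega = (18*u^3 - 62*u^2*v + 18*u*v^2 + 12*u - 6*v^3) du + (6*u^3 + 18*u^2*v - 18*u*v^2 + 18*v^3) dv.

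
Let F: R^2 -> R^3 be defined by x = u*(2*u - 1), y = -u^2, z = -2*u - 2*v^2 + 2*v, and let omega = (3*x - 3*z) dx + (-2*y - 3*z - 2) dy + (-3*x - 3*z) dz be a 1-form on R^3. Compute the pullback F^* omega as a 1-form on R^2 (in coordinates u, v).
F^* omega = (20*u^3 + 6*u^2 + 12*u*v^2 - 12*u*v - 17*u - 18*v^2 + 18*v) du + (24*u^2*v - 12*u^2 - 36*u*v + 18*u - 24*v^3 + 36*v^2 - 12*v) dv

Using F^*(f dg) = (f ∘ F) d(g ∘ F), substitute each coordinate x_i by F_i(u, v) in f_i, and replace dx_i by d F_i = (∂F_i/∂u) du + (∂F_i/∂v) dv.
  For the x component: f_1(F) = 6*u^2 + 3*u + 6*v^2 - 6*v; d F_1 = (4*u - 1) du + (0) dv
  For the y component: f_2(F) = 2*u^2 + 6*u + 6*v^2 - 6*v - 2; d F_2 = (-2*u) du + (0) dv
  For the z component: f_3(F) = -6*u^2 + 9*u + 6*v^2 - 6*v; d F_3 = (-2) du + (2 - 4*v) dv
Combining and collecting du, dv coefficients:
  coeff of du: 20*u^3 + 6*u^2 + 12*u*v^2 - 12*u*v - 17*u - 18*v^2 + 18*v
  coeff of dv: 24*u^2*v - 12*u^2 - 36*u*v + 18*u - 24*v^3 + 36*v^2 - 12*v
F^* omega = (20*u^3 + 6*u^2 + 12*u*v^2 - 12*u*v - 17*u - 18*v^2 + 18*v) du + (24*u^2*v - 12*u^2 - 36*u*v + 18*u - 24*v^3 + 36*v^2 - 12*v) dv.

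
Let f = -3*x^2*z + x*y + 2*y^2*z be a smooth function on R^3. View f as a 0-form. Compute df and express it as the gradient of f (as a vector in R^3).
df = (-6*x*z + y) dx + (x + 4*y*z) dy + (-3*x^2 + 2*y^2) dz; grad f = (-6*x*z + y, x + 4*y*z, -3*x^2 + 2*y^2)

For a 0-form f, d f = (∂f/∂x) dx + (∂f/∂y) dy + (∂f/∂z) dz. The components of the vector representation are exactly the entries of grad f in Cartesian coordinates:
  ∂f/∂x = -6*x*z + y
  ∂f/∂y = x + 4*y*z
  ∂f/∂z = -3*x^2 + 2*y^2.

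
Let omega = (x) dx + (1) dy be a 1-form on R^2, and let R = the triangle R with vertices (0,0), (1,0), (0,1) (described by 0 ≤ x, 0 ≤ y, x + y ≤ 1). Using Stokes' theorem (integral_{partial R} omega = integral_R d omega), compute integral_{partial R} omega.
integral_(partial R) omega = 0

Stokes: integral_partial_R omega = integral_R d omega with d omega = (∂Q/∂x - ∂P/∂y) dx ∧ dy.
  ∂Q/∂x = 0
  ∂P/∂y = 0
  integrand = ∂Q/∂x - ∂P/∂y = 0.
Integrating over R: integral_0^1 integral_0^{1-x} (0) dy dx = 0.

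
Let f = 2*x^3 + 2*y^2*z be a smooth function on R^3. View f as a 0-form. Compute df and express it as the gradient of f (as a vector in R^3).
df = (6*x^2) dx + (4*y*z) dy + (2*y^2) dz; grad f = (6*x^2, 4*y*z, 2*y^2)

For a 0-form f, d f = (∂f/∂x) dx + (∂f/∂y) dy + (∂f/∂z) dz. The components of the vector representation are exactly the entries of grad f in Cartesian coordinates:
  ∂f/∂x = 6*x^2
  ∂f/∂y = 4*y*z
  ∂f/∂z = 2*y^2.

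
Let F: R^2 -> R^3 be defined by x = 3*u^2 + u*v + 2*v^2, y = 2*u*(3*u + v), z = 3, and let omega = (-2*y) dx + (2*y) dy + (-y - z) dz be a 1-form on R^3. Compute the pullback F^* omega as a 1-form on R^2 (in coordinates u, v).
F^* omega = (4*u*(18*u^2 + 9*u*v + v^2)) du + (4*u*(3*u^2 - 11*u*v - 4*v^2)) dv

Using F^*(f dg) = (f ∘ F) d(g ∘ F), substitute each coordinate x_i by F_i(u, v) in f_i, and replace dx_i by d F_i = (∂F_i/∂u) du + (∂F_i/∂v) dv.
  For the x component: f_1(F) = 4*u*(-3*u - v); d F_1 = (6*u + v) du + (u + 4*v) dv
  For the y component: f_2(F) = 4*u*(3*u + v); d F_2 = (12*u + 2*v) du + (2*u) dv
  For the z component: f_3(F) = -6*u^2 - 2*u*v - 3; d F_3 = (0) du + (0) dv
Combining and collecting du, dv coefficients:
  coeff of du: 4*u*(18*u^2 + 9*u*v + v^2)
  coeff of dv: 4*u*(3*u^2 - 11*u*v - 4*v^2)
F^* omega = (4*u*(18*u^2 + 9*u*v + v^2)) du + (4*u*(3*u^2 - 11*u*v - 4*v^2)) dv.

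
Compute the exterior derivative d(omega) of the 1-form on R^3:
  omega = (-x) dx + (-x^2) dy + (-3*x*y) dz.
d(omega) = (-2*x) dx ∧ dy + (-3*y) dx ∧ dz + (-3*x) dy ∧ dz

For a 1-form omega = sum_i f_i dx_i, the exterior derivative is
  d(omega) = sum_{i < j} (∂f_j/∂x_i - ∂f_i/∂x_j) dx_i ∧ dx_j.
  coefficient of dx ∧ dy: ∂f_2/∂x - ∂f_1/∂y = ∂(-x^2)/∂x - ∂(-x)/∂y = -2*x
  coefficient of dx ∧ dz: ∂f_3/∂x - ∂f_1/∂z = ∂(-3*x*y)/∂x - ∂(-x)/∂z = -3*y
  coefficient of dy ∧ dz: ∂f_3/∂y - ∂f_2/∂z = ∂(-3*x*y)/∂y - ∂(-x^2)/∂z = -3*x
Assembling: d(omega) = (-2*x) dx ∧ dy + (-3*y) dx ∧ dz + (-3*x) dy ∧ dz.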